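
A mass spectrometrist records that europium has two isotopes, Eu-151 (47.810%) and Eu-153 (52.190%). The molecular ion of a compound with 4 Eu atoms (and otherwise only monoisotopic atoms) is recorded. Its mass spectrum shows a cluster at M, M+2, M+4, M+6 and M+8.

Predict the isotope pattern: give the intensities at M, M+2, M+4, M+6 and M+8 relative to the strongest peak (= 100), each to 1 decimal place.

The 4 Eu atoms are independent, so intensities follow the terms of (0.47810 + 0.52190)^4.
P(M) = 0.47810^4 = 0.052249
P(M+2) = 4 × 0.47810^3 × 0.52190^1 = 0.228141
P(M+4) = 6 × 0.47810^2 × 0.52190^2 = 0.373563
P(M+6) = 4 × 0.47810^1 × 0.52190^3 = 0.271857
P(M+8) = 0.52190^4 = 0.074191
The M+4 peak is largest (0.373563); scaling to 100 gives 14.0 : 61.1 : 100.0 : 72.8 : 19.9.

14.0 : 61.1 : 100.0 : 72.8 : 19.9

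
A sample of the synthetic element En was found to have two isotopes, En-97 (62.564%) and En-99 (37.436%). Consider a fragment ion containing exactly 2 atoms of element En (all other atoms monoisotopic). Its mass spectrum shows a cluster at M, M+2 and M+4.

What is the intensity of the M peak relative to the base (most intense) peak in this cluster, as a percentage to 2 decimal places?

Binomial terms of (0.62564 + 0.37436)^2: M 0.3914, M+2 0.4684, M+4 0.1401 → M+2 is the base peak.
P(M+2) = C(2,1) × 0.62564^1 × 0.37436^1 = 2 × 0.62564 × 0.37436 = 0.468429 (base)
P(M) = C(2,0) × 0.62564^2 × 0.37436^0 = 1 × 0.39142541 × 1.0000 = 0.391425
Relative intensity = 0.391425 / 0.468429 × 100 = 83.56

83.56%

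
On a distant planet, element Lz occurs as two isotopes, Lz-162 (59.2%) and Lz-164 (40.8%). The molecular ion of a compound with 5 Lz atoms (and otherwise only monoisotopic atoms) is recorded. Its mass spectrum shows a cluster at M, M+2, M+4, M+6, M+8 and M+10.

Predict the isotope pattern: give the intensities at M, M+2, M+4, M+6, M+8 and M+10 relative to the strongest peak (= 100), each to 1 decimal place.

Each Lz atom is independently Lz-162 (p = 0.592) or Lz-164 (q = 0.408); the cluster is the binomial expansion (p + q)^5.
P(M) = 0.592^5 = 0.072712
P(M+2) = 5 × 0.592^4 × 0.408^1 = 0.250563
P(M+4) = 10 × 0.592^3 × 0.408^2 = 0.345371
P(M+6) = 10 × 0.592^2 × 0.408^3 = 0.238026
P(M+8) = 5 × 0.592^1 × 0.408^4 = 0.082022
P(M+10) = 0.408^5 = 0.011306
The M+4 peak is largest (0.345371); scaling to 100 gives 21.1 : 72.5 : 100.0 : 68.9 : 23.7 : 3.3.

21.1 : 72.5 : 100.0 : 68.9 : 23.7 : 3.3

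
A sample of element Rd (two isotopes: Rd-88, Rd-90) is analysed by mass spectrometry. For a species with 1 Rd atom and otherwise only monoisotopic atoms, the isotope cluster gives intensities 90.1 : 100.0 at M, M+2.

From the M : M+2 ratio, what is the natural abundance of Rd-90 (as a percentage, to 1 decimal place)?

52.6%

Write p for the Rd-88 fraction. I(M+2)/I(M) = [C(1,1)·p^0·(1−p)] / p^1 = 1·(1−p)/p = 100.0/90.1 = 1.1099
(1−p)/p = 1.1099/1 = 1.1099  ⇒  p = 1/(1 + 1.1099) = 0.4740
Rd-88: 47.4%, Rd-90: 52.6%.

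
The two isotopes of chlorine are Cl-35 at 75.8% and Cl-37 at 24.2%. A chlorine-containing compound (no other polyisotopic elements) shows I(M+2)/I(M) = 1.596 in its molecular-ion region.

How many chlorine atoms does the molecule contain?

For n independent Cl atoms, I(M+2)/I(M) = n · (abundance Cl-37) / (abundance Cl-35) = n · 0.242/0.758.
n = 1.596 × 0.758/0.242 = 5.00 ≈ 5

5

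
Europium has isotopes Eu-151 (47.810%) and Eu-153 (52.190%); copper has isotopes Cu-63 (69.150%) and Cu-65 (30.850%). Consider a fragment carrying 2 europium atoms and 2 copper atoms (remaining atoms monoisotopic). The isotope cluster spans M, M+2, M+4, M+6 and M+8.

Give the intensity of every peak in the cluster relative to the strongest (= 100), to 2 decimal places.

29.95 : 92.12 : 100.00 : 44.86 : 7.10

Europium pattern (n=2): 0.22857961 : 0.49904078 : 0.27237961
Copper pattern (n=2): 0.47817225 : 0.4266555 : 0.09517225
Convolve the two distributions (both contribute in 2-u steps):
  M: 0.22857961×0.47817225 = 0.109300
  M+2: 0.22857961×0.4266555 + 0.49904078×0.47817225 = 0.336152
  M+4: 0.22857961×0.09517225 + 0.49904078×0.4266555 + 0.27237961×0.47817225 = 0.364917
  M+6: 0.49904078×0.09517225 + 0.27237961×0.4266555 = 0.163707
  M+8: 0.27237961×0.09517225 = 0.025923
Scale to base peak (0.364917) = 100: 29.95 : 92.12 : 100.00 : 44.86 : 7.10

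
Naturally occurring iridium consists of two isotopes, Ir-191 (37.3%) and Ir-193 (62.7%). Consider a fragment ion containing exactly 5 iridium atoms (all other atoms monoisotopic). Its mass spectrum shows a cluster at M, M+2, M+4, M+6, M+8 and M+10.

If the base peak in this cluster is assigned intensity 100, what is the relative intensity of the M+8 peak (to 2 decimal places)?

Term probabilities: M 0.0072, M+2 0.0607, M+4 0.2040, M+6 0.3429, M+8 0.2882, M+10 0.0969. Base peak = M+6.
P(M+6) = C(5,3) × 0.373^2 × 0.627^3 = 10 × 0.139129 × 0.24649188 = 0.342942 (base)
P(M+8) = C(5,4) × 0.373^1 × 0.627^4 = 5 × 0.3730 × 0.15455041 = 0.288237
Relative intensity = 0.288237 / 0.342942 × 100 = 84.05

84.05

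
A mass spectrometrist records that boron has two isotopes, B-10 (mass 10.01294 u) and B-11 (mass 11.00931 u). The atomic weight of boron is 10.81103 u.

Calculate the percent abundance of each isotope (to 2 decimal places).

Writing the weighted mean with unknown fraction x of B-10:
10.01294·x + 11.00931·(1 − x) = 10.81103
(10.01294 − 11.00931)·x = 10.81103 − 11.00931
x = -0.19828 / -0.99637 = 0.19900 → 19.90% B-10, 80.10% B-11.

B-10: 19.90%, B-11: 80.10%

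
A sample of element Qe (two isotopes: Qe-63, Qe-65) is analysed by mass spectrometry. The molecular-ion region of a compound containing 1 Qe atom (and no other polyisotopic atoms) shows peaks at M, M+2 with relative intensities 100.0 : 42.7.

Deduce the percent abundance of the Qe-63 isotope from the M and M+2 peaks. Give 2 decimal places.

70.08%

Write p for the Qe-63 fraction. I(M+2)/I(M) = [C(1,1)·p^0·(1−p)] / p^1 = 1·(1−p)/p = 42.7/100.0 = 0.4270
(1−p)/p = 0.4270/1 = 0.4270  ⇒  p = 1/(1 + 0.4270) = 0.7008
Qe-63: 70.08%, Qe-65: 29.92%.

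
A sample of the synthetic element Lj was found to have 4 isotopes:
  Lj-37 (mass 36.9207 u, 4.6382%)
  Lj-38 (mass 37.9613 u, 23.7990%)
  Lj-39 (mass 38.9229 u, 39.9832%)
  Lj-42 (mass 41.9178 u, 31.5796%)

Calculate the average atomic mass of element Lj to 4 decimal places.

Weight each isotope mass by its fractional abundance: 0.046382 × 36.9207 + 0.237990 × 37.9613 + 0.399832 × 38.9229 + 0.315796 × 41.9178
= 1.71246 + 9.03441 + 15.56262 + 13.23747 = 39.54696 u

39.5470 u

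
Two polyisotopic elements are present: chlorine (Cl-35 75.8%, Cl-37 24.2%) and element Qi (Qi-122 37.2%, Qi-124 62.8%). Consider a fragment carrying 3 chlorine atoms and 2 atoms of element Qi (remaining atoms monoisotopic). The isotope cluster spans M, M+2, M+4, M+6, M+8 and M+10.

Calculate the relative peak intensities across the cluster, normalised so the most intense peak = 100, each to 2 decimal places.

15.65 : 67.83 : 100.00 : 59.39 : 15.36 : 1.45

Chlorine pattern (n=3): 0.43551951 : 0.41713346 : 0.13317454 : 0.01417249
Element Qi pattern (n=2): 0.138384 : 0.467232 : 0.394384
Convolve the two distributions (both contribute in 2-u steps):
  M: 0.43551951×0.138384 = 0.060269
  M+2: 0.43551951×0.467232 + 0.41713346×0.138384 = 0.261213
  M+4: 0.43551951×0.394384 + 0.41713346×0.467232 + 0.13317454×0.138384 = 0.385089
  M+6: 0.41713346×0.394384 + 0.13317454×0.467232 + 0.01417249×0.138384 = 0.228695
  M+8: 0.13317454×0.394384 + 0.01417249×0.467232 = 0.059144
  M+10: 0.01417249×0.394384 = 0.005589
Scale to base peak (0.385089) = 100: 15.65 : 67.83 : 100.00 : 59.39 : 15.36 : 1.45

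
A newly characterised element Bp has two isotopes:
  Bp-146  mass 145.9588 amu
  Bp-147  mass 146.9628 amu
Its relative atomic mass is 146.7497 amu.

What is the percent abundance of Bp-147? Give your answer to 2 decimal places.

Let x be the fractional abundance of Bp-146; then Bp-147 has abundance 1 − x.
145.9588·x + 146.9628·(1 − x) = 146.7497
(145.9588 − 146.9628)·x = 146.7497 − 146.9628
x = -0.2131 / -1.0040 = 0.21225 → 21.23% Bp-146, 78.77% Bp-147.

78.77%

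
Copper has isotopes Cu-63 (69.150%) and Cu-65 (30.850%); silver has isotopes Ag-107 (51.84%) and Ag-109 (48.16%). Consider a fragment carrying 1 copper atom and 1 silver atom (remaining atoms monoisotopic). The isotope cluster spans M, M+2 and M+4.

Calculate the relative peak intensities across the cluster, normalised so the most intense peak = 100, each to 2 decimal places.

Copper pattern (n=1): 0.6915 : 0.3085
Silver pattern (n=1): 0.5184 : 0.4816
Convolve the two distributions (both contribute in 2-u steps):
  M: 0.6915×0.5184 = 0.358474
  M+2: 0.6915×0.4816 + 0.3085×0.5184 = 0.492953
  M+4: 0.3085×0.4816 = 0.148574
Scale to base peak (0.492953) = 100: 72.72 : 100.00 : 30.14

72.72 : 100.00 : 30.14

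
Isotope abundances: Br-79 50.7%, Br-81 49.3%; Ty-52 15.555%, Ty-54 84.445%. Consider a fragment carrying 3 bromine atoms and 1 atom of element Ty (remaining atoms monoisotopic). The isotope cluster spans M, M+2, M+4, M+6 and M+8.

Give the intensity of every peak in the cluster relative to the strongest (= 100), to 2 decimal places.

5.36 : 44.69 : 100.00 : 87.39 : 26.73

Bromine pattern (n=3): 0.13032384 : 0.38017547 : 0.36967753 : 0.11982316
Element Ty pattern (n=1): 0.15555 : 0.84445
Convolve the two distributions (both contribute in 2-u steps):
  M: 0.13032384×0.15555 = 0.020272
  M+2: 0.13032384×0.84445 + 0.38017547×0.15555 = 0.169188
  M+4: 0.38017547×0.84445 + 0.36967753×0.15555 = 0.378543
  M+6: 0.36967753×0.84445 + 0.11982316×0.15555 = 0.330813
  M+8: 0.11982316×0.84445 = 0.101185
Scale to base peak (0.378543) = 100: 5.36 : 44.69 : 100.00 : 87.39 : 26.73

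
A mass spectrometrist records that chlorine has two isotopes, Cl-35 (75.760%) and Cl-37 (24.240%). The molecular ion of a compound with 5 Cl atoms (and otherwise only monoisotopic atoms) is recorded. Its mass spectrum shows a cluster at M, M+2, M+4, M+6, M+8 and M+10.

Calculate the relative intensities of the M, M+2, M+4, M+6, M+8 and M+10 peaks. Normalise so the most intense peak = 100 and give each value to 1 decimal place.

62.5 : 100.0 : 64.0 : 20.5 : 3.3 : 0.2

Expanding (0.75760 + 0.24240)^5:
P(M) = 0.75760^5 = 0.249574
P(M+2) = 5 × 0.75760^4 × 0.24240^1 = 0.399266
P(M+4) = 10 × 0.75760^3 × 0.24240^2 = 0.255497
P(M+6) = 10 × 0.75760^2 × 0.24240^3 = 0.081748
P(M+8) = 5 × 0.75760^1 × 0.24240^4 = 0.013078
P(M+10) = 0.24240^5 = 0.000837
The M+2 peak is largest (0.399266); scaling to 100 gives 62.5 : 100.0 : 64.0 : 20.5 : 3.3 : 0.2.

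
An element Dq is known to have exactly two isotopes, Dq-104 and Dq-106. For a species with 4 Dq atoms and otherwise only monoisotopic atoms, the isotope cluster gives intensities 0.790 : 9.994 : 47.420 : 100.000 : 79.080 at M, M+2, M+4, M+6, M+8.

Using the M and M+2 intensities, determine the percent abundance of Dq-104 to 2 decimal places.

Let p = fractional abundance of Dq-104. I(M+2)/I(M) = [C(4,1)·p^3·(1−p)] / p^4 = 4·(1−p)/p = 9.994/0.790 = 12.6506
(1−p)/p = 12.6506/4 = 3.1627  ⇒  p = 1/(1 + 3.1627) = 0.2402
Dq-104: 24.02%, Dq-106: 75.98%.

24.02%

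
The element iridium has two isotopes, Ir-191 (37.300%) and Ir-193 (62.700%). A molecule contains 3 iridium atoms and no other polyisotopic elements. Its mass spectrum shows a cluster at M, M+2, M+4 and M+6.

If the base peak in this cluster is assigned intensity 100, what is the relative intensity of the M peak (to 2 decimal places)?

Term probabilities: M 0.0519, M+2 0.2617, M+4 0.4399, M+6 0.2465. Base peak = M+4.
P(M+4) = C(3,2) × 0.37300^1 × 0.62700^2 = 3 × 0.3730 × 0.393129 = 0.439911 (base)
P(M) = C(3,0) × 0.37300^3 × 0.62700^0 = 1 × 0.05189512 × 1.0000 = 0.051895
Relative intensity = 0.051895 / 0.439911 × 100 = 11.80

11.80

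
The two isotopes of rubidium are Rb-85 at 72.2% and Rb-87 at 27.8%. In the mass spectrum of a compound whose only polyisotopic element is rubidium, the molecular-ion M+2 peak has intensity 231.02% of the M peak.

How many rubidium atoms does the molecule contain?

With n Rb atoms, P(M+2)/P(M) = C(n,1)·p^(n−1)q / p^n = n·q/p = n · 0.278/0.722.
n = 2.3102 × 0.722/0.278 = 6.00 ≈ 6

6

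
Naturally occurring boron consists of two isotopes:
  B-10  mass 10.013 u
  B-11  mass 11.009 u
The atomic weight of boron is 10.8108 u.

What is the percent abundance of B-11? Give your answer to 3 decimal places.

80.100%

Writing the weighted mean with unknown fraction x of B-10:
10.013·x + 11.009·(1 − x) = 10.8108
(10.013 − 11.009)·x = 10.8108 − 11.009
x = -0.1982 / -0.996 = 0.19900 → 19.900% B-10, 80.100% B-11.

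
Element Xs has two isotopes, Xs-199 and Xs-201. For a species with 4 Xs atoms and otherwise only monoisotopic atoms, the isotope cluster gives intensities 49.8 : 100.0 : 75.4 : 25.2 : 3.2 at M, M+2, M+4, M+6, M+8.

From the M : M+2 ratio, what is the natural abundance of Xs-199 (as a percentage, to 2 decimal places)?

Let p = fractional abundance of Xs-199. I(M+2)/I(M) = [C(4,1)·p^3·(1−p)] / p^4 = 4·(1−p)/p = 100.0/49.8 = 2.0080
(1−p)/p = 2.0080/4 = 0.5020  ⇒  p = 1/(1 + 0.5020) = 0.6658
Xs-199: 66.58%, Xs-201: 33.42%.

66.58%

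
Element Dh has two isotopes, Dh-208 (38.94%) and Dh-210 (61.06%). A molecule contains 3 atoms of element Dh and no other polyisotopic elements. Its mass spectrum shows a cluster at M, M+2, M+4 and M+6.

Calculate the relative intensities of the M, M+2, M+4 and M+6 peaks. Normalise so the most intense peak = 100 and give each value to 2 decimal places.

13.56 : 63.77 : 100.00 : 52.27

The 3 Dh atoms are independent, so intensities follow the terms of (0.3894 + 0.6106)^3.
P(M) = 0.3894^3 = 0.059046
P(M+2) = 3 × 0.3894^2 × 0.6106^1 = 0.277760
P(M+4) = 3 × 0.3894^1 × 0.6106^2 = 0.435543
P(M+6) = 0.6106^3 = 0.227651
The M+4 peak is largest (0.435543); scaling to 100 gives 13.56 : 63.77 : 100.00 : 52.27.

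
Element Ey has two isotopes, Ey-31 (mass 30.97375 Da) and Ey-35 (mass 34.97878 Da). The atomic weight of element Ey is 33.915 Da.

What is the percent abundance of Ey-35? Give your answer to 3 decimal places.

73.439%

Let x be the fractional abundance of Ey-31; then Ey-35 has abundance 1 − x.
30.97375·x + 34.97878·(1 − x) = 33.915
(30.97375 − 34.97878)·x = 33.915 − 34.97878
x = -1.06378 / -4.00503 = 0.26561 → 26.561% Ey-31, 73.439% Ey-35.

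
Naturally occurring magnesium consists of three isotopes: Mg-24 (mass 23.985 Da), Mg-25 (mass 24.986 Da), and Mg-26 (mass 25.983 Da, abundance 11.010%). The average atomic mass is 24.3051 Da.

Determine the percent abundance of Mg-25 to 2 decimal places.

10.00%

The remaining 88.990% is split between Mg-24 (fraction x) and Mg-25 (fraction 0.88990 − x).
Substituting: 23.985x + 24.986(0.88990 − x) = 21.4443717
(23.985 − 24.986)x = -0.7906697  ⇒  x = 0.78988, y = 0.10002
Mg-24: 78.99%, Mg-25: 10.00%.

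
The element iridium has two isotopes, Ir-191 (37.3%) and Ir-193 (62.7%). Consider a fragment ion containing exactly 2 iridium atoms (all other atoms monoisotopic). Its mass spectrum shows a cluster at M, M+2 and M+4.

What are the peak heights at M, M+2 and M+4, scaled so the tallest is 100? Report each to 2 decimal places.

The 2 Ir atoms are independent, so intensities follow the terms of (0.373 + 0.627)^2.
P(M) = 0.373^2 = 0.139129
P(M+2) = 2 × 0.373^1 × 0.627^1 = 0.467742
P(M+4) = 0.627^2 = 0.393129
The M+2 peak is largest (0.467742); scaling to 100 gives 29.74 : 100.00 : 84.05.

29.74 : 100.00 : 84.05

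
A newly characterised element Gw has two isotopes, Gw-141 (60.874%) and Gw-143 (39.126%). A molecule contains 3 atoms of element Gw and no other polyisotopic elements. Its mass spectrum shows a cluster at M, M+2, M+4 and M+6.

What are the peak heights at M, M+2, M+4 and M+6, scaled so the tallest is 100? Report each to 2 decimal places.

The 3 Gw atoms are independent, so intensities follow the terms of (0.60874 + 0.39126)^3.
P(M) = 0.60874^3 = 0.225577
P(M+2) = 3 × 0.60874^2 × 0.39126^1 = 0.434961
P(M+4) = 3 × 0.60874^1 × 0.39126^2 = 0.279566
P(M+6) = 0.39126^3 = 0.059896
The M+2 peak is largest (0.434961); scaling to 100 gives 51.86 : 100.00 : 64.27 : 13.77.

51.86 : 100.00 : 64.27 : 13.77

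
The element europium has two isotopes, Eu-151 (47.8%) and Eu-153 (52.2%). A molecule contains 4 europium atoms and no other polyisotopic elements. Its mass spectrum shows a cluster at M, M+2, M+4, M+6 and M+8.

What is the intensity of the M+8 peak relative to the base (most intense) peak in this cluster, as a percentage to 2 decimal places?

Term probabilities: M 0.0522, M+2 0.2280, M+4 0.3735, M+6 0.2720, M+8 0.0742. Base peak = M+4.
P(M+4) = C(4,2) × 0.478^2 × 0.522^2 = 6 × 0.228484 × 0.272484 = 0.373549 (base)
P(M+8) = C(4,4) × 0.478^0 × 0.522^4 = 1 × 1.0000 × 0.07424753 = 0.074248
Relative intensity = 0.074248 / 0.373549 × 100 = 19.88

19.88%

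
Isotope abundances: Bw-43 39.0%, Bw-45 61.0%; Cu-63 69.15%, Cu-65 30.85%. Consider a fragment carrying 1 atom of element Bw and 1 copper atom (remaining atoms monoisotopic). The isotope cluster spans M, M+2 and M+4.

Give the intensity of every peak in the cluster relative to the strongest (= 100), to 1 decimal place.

49.7 : 100.0 : 34.7

Element Bw pattern (n=1): 0.3900 : 0.6100
Copper pattern (n=1): 0.6915 : 0.3085
Convolve the two distributions (both contribute in 2-u steps):
  M: 0.3900×0.6915 = 0.269685
  M+2: 0.3900×0.3085 + 0.6100×0.6915 = 0.542130
  M+4: 0.6100×0.3085 = 0.188185
Scale to base peak (0.542130) = 100: 49.7 : 100.0 : 34.7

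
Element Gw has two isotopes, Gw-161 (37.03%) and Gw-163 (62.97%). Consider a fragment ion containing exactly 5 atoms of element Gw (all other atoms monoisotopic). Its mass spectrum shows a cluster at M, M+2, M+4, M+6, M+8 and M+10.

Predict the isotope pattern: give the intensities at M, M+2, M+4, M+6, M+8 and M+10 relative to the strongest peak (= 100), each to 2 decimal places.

2.03 : 17.29 : 58.81 : 100.00 : 85.03 : 28.92

The 5 Gw atoms are independent, so intensities follow the terms of (0.3703 + 0.6297)^5.
P(M) = 0.3703^5 = 0.006963
P(M+2) = 5 × 0.3703^4 × 0.6297^1 = 0.059200
P(M+4) = 10 × 0.3703^3 × 0.6297^2 = 0.201339
P(M+6) = 10 × 0.3703^2 × 0.6297^3 = 0.342380
P(M+8) = 5 × 0.3703^1 × 0.6297^4 = 0.291111
P(M+10) = 0.6297^5 = 0.099008
The M+6 peak is largest (0.342380); scaling to 100 gives 2.03 : 17.29 : 58.81 : 100.00 : 85.03 : 28.92.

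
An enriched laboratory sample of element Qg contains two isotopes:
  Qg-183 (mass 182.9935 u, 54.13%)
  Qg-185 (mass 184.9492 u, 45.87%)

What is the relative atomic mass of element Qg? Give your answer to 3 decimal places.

183.891 u

Average mass = Σ (abundance × isotope mass) = 0.5413 × 182.9935 + 0.4587 × 184.9492
= 99.05438 + 84.83620 = 183.89058 u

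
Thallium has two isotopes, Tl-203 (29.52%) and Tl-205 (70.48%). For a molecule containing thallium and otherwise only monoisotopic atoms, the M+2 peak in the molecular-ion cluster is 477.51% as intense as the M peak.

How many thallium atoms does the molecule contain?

The M+2/M ratio from n Tl atoms is n · q/p = n · 0.7048/0.2952.
n = 4.7751 × 0.2952/0.7048 = 2.00 ≈ 2

2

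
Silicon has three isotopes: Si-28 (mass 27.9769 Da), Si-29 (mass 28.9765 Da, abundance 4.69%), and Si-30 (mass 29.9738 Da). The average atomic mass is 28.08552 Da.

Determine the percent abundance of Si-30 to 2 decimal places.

3.09%

The remaining 95.31% is split between Si-28 (fraction x) and Si-30 (fraction 0.9531 − x).
Substituting: 27.9769x + 29.9738(0.9531 − x) = 26.72652215
(27.9769 − 29.9738)x = -1.84150663  ⇒  x = 0.92218, y = 0.03092
Si-28: 92.22%, Si-30: 3.09%.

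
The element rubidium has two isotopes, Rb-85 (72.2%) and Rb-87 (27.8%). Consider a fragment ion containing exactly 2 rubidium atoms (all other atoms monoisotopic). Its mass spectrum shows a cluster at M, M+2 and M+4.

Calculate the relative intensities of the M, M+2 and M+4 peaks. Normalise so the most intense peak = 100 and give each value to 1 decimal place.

Each Rb atom is independently Rb-85 (p = 0.722) or Rb-87 (q = 0.278); the cluster is the binomial expansion (p + q)^2.
P(M) = 0.722^2 = 0.521284
P(M+2) = 2 × 0.722^1 × 0.278^1 = 0.401432
P(M+4) = 0.278^2 = 0.077284
The M peak is largest (0.521284); scaling to 100 gives 100.0 : 77.0 : 14.8.

100.0 : 77.0 : 14.8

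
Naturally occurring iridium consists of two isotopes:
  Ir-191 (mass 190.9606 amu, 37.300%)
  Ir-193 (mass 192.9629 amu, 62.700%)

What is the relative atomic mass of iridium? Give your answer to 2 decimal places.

192.22 amu

The abundance-weighted mean is 0.37300 × 190.9606 + 0.62700 × 192.9629
= 71.22830 + 120.98774 = 192.21604 amu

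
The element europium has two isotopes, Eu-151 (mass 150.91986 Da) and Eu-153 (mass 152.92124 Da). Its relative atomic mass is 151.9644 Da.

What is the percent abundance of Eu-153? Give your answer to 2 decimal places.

52.19%

Writing the weighted mean with unknown fraction x of Eu-151:
150.91986·x + 152.92124·(1 − x) = 151.9644
(150.91986 − 152.92124)·x = 151.9644 − 152.92124
x = -0.95684 / -2.00138 = 0.47809 → 47.81% Eu-151, 52.19% Eu-153.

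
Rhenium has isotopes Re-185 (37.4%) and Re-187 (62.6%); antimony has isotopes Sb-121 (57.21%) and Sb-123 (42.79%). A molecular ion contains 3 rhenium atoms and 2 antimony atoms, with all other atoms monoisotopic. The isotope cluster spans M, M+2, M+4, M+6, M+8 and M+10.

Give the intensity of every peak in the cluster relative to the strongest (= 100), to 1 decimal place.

Rhenium pattern (n=3): 0.05231362 : 0.26268713 : 0.43968487 : 0.24531438
Antimony pattern (n=2): 0.32729841 : 0.48960318 : 0.18309841
Convolve the two distributions (both contribute in 2-u steps):
  M: 0.05231362×0.32729841 = 0.017122
  M+2: 0.05231362×0.48960318 + 0.26268713×0.32729841 = 0.111590
  M+4: 0.05231362×0.18309841 + 0.26268713×0.48960318 + 0.43968487×0.32729841 = 0.282099
  M+6: 0.26268713×0.18309841 + 0.43968487×0.48960318 + 0.24531438×0.32729841 = 0.343660
  M+8: 0.43968487×0.18309841 + 0.24531438×0.48960318 = 0.200612
  M+10: 0.24531438×0.18309841 = 0.044917
Scale to base peak (0.343660) = 100: 5.0 : 32.5 : 82.1 : 100.0 : 58.4 : 13.1

5.0 : 32.5 : 82.1 : 100.0 : 58.4 : 13.1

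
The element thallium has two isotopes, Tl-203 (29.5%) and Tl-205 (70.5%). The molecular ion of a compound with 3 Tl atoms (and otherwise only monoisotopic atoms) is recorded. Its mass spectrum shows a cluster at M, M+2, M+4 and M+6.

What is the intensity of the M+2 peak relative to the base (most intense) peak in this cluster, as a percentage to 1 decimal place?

41.8%

(0.295 + 0.705)^3 gives M 0.0257, M+2 0.1841, M+4 0.4399, M+6 0.3504; the largest is M+4.
P(M+4) = C(3,2) × 0.295^1 × 0.705^2 = 3 × 0.2950 × 0.497025 = 0.439867 (base)
P(M+2) = C(3,1) × 0.295^2 × 0.705^1 = 3 × 0.087025 × 0.7050 = 0.184058
Relative intensity = 0.184058 / 0.439867 × 100 = 41.8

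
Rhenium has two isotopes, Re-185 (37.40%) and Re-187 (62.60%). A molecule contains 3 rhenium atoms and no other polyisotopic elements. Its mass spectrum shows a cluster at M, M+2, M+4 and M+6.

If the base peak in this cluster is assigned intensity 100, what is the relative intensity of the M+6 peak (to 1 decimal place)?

Term probabilities: M 0.0523, M+2 0.2627, M+4 0.4397, M+6 0.2453. Base peak = M+4.
P(M+4) = C(3,2) × 0.3740^1 × 0.6260^2 = 3 × 0.3740 × 0.391876 = 0.439685 (base)
P(M+6) = C(3,3) × 0.3740^0 × 0.6260^3 = 1 × 1.0000 × 0.24531438 = 0.245314
Relative intensity = 0.245314 / 0.439685 × 100 = 55.8

55.8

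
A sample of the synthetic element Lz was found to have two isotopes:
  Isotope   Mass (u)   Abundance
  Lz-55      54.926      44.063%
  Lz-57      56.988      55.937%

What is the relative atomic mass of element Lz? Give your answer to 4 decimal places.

Weight each isotope mass by its fractional abundance: 0.44063 × 54.926 + 0.55937 × 56.988
= 24.20204 + 31.87738 = 56.07942 u

56.0794 u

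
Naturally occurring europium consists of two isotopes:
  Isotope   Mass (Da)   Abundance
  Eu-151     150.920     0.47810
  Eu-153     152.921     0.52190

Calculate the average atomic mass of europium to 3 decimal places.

Ar = Σ fᵢ·mᵢ = 0.47810 × 150.920 + 0.52190 × 152.921
= 72.1549 + 79.8095 = 151.9644 Da

151.964 Da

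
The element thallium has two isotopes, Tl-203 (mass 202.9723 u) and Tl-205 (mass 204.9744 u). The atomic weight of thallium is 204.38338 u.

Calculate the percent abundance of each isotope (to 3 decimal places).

Writing the weighted mean with unknown fraction x of Tl-203:
202.9723·x + 204.9744·(1 − x) = 204.38338
(202.9723 − 204.9744)·x = 204.38338 − 204.9744
x = -0.59102 / -2.0021 = 0.29520 → 29.520% Tl-203, 70.480% Tl-205.

Tl-203: 29.520%, Tl-205: 70.480%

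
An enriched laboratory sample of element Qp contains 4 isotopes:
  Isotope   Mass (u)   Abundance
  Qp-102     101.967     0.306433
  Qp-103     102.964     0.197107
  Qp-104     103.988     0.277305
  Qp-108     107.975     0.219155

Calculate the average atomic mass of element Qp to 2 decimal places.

104.04 u

Ar = Σ fᵢ·mᵢ = 0.306433 × 101.967 + 0.197107 × 102.964 + 0.277305 × 103.988 + 0.219155 × 107.975
= 31.2461 + 20.2949 + 28.8364 + 23.6633 = 104.0407 u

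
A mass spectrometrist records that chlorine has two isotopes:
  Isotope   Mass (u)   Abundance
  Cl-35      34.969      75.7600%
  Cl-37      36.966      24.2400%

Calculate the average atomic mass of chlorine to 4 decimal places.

35.4531 u

Weight each isotope mass by its fractional abundance: 0.757600 × 34.969 + 0.242400 × 36.966
= 26.49251 + 8.96056 = 35.45307 u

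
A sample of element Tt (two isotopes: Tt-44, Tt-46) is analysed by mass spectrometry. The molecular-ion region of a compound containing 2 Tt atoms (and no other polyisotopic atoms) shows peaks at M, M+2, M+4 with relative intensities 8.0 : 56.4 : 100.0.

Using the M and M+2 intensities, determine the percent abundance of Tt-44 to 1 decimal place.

Let p = fractional abundance of Tt-44. I(M+2)/I(M) = [C(2,1)·p^1·(1−p)] / p^2 = 2·(1−p)/p = 56.4/8.0 = 7.0500
(1−p)/p = 7.0500/2 = 3.5250  ⇒  p = 1/(1 + 3.5250) = 0.2210
Tt-44: 22.1%, Tt-46: 77.9%.

22.1%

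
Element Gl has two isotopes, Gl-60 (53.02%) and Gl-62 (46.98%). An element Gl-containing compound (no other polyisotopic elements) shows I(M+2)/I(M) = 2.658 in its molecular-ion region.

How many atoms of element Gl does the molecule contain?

3

The M+2/M ratio from n Gl atoms is n · q/p = n · 0.4698/0.5302.
n = 2.658 × 0.5302/0.4698 = 3.00 ≈ 3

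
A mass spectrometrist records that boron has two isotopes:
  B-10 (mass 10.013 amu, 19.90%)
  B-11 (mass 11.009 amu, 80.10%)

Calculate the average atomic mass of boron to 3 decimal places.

Weight each isotope mass by its fractional abundance: 0.1990 × 10.013 + 0.8010 × 11.009
= 1.9926 + 8.8182 = 10.8108 amu

10.811 amu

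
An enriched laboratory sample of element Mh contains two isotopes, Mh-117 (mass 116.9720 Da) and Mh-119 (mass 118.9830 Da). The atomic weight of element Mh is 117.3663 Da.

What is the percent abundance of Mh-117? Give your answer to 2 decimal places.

80.39%

With x = fraction of Mh-117 (so Mh-119 is 1 − x):
116.9720·x + 118.9830·(1 − x) = 117.3663
(116.9720 − 118.9830)·x = 117.3663 − 118.9830
x = -1.6167 / -2.0110 = 0.80393 → 80.39% Mh-117, 19.61% Mh-119.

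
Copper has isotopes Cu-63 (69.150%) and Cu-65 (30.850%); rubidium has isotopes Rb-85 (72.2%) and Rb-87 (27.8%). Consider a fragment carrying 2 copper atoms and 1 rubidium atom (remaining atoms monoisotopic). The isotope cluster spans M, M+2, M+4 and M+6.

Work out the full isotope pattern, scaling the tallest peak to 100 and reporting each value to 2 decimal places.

Copper pattern (n=2): 0.47817225 : 0.4266555 : 0.09517225
Rubidium pattern (n=1): 0.7220 : 0.2780
Convolve the two distributions (both contribute in 2-u steps):
  M: 0.47817225×0.7220 = 0.345240
  M+2: 0.47817225×0.2780 + 0.4266555×0.7220 = 0.440977
  M+4: 0.4266555×0.2780 + 0.09517225×0.7220 = 0.187325
  M+6: 0.09517225×0.2780 = 0.026458
Scale to base peak (0.440977) = 100: 78.29 : 100.00 : 42.48 : 6.00

78.29 : 100.00 : 42.48 : 6.00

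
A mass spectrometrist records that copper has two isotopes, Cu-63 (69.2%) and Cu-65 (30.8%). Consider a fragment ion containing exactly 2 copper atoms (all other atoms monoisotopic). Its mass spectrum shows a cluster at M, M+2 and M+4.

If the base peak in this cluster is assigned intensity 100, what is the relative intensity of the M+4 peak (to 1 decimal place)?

Term probabilities: M 0.4789, M+2 0.4263, M+4 0.0949. Base peak = M.
P(M) = C(2,0) × 0.692^2 × 0.308^0 = 1 × 0.478864 × 1.0000 = 0.478864 (base)
P(M+4) = C(2,2) × 0.692^0 × 0.308^2 = 1 × 1.0000 × 0.094864 = 0.094864
Relative intensity = 0.094864 / 0.478864 × 100 = 19.8

19.8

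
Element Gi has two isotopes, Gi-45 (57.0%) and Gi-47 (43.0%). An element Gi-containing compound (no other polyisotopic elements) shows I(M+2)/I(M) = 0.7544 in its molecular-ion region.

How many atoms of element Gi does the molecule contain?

1

The M+2/M ratio from n Gi atoms is n · q/p = n · 0.430/0.570.
n = 0.7544 × 0.570/0.430 = 1.00 ≈ 1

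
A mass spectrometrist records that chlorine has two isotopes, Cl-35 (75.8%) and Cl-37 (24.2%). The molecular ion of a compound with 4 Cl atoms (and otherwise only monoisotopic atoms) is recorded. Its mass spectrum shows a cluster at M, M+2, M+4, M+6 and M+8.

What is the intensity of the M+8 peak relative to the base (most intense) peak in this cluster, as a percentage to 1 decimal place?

0.8%

(0.758 + 0.242)^4 gives M 0.3301, M+2 0.4216, M+4 0.2019, M+6 0.0430, M+8 0.0034; the largest is M+2.
P(M+2) = C(4,1) × 0.758^3 × 0.242^1 = 4 × 0.43551951 × 0.2420 = 0.421583 (base)
P(M+8) = C(4,4) × 0.758^0 × 0.242^4 = 1 × 1.0000 × 0.00342974 = 0.003430
Relative intensity = 0.003430 / 0.421583 × 100 = 0.8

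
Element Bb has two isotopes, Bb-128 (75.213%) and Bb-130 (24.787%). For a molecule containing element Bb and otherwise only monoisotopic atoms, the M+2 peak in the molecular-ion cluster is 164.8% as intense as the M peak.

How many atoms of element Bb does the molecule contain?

5

With n Bb atoms, P(M+2)/P(M) = C(n,1)·p^(n−1)q / p^n = n·q/p = n · 0.24787/0.75213.
n = 1.648 × 0.75213/0.24787 = 5.00 ≈ 5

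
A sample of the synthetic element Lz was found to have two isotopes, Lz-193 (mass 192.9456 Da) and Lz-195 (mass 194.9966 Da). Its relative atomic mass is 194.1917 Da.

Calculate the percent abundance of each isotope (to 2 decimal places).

Lz-193: 39.24%, Lz-195: 60.76%

Let x be the fractional abundance of Lz-193; then Lz-195 has abundance 1 − x.
192.9456·x + 194.9966·(1 − x) = 194.1917
(192.9456 − 194.9966)·x = 194.1917 − 194.9966
x = -0.8049 / -2.0510 = 0.39244 → 39.24% Lz-193, 60.76% Lz-195.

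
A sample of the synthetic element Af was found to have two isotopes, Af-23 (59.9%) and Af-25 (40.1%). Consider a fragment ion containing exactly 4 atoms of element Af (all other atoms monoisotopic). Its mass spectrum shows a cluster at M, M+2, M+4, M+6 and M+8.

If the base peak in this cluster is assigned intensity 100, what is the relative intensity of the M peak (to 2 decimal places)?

Binomial terms of (0.599 + 0.401)^4: M 0.1287, M+2 0.3447, M+4 0.3462, M+6 0.1545, M+8 0.0259 → M+4 is the base peak.
P(M+4) = C(4,2) × 0.599^2 × 0.401^2 = 6 × 0.358801 × 0.160801 = 0.346173 (base)
P(M) = C(4,0) × 0.599^4 × 0.401^0 = 1 × 0.12873816 × 1.0000 = 0.128738
Relative intensity = 0.128738 / 0.346173 × 100 = 37.19

37.19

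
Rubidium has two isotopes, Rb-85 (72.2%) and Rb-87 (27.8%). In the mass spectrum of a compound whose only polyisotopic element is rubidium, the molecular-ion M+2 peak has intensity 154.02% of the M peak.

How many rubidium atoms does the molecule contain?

The M+2/M ratio from n Rb atoms is n · q/p = n · 0.278/0.722.
n = 1.5402 × 0.722/0.278 = 4.00 ≈ 4

4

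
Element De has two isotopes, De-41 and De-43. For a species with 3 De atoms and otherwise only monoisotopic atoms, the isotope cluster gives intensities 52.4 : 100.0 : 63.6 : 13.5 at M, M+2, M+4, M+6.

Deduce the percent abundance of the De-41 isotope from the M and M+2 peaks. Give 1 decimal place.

61.1%

Let p = fractional abundance of De-41. I(M+2)/I(M) = [C(3,1)·p^2·(1−p)] / p^3 = 3·(1−p)/p = 100.0/52.4 = 1.9084
(1−p)/p = 1.9084/3 = 0.6361  ⇒  p = 1/(1 + 0.6361) = 0.6112
De-41: 61.1%, De-43: 38.9%.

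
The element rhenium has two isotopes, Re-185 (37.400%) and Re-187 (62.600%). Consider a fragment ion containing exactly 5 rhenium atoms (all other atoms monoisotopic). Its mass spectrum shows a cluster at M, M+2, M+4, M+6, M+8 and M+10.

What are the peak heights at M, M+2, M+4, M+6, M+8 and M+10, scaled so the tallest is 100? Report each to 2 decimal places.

2.13 : 17.85 : 59.74 : 100.00 : 83.69 : 28.02

Expanding (0.37400 + 0.62600)^5:
P(M) = 0.37400^5 = 0.007317
P(M+2) = 5 × 0.37400^4 × 0.62600^1 = 0.061239
P(M+4) = 10 × 0.37400^3 × 0.62600^2 = 0.205005
P(M+6) = 10 × 0.37400^2 × 0.62600^3 = 0.343136
P(M+8) = 5 × 0.37400^1 × 0.62600^4 = 0.287170
P(M+10) = 0.62600^5 = 0.096133
The M+6 peak is largest (0.343136); scaling to 100 gives 2.13 : 17.85 : 59.74 : 100.00 : 83.69 : 28.02.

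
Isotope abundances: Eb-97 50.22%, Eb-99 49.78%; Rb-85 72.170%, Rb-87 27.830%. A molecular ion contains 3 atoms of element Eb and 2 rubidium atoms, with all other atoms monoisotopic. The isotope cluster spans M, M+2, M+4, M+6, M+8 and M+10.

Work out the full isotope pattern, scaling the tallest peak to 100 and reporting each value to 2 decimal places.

Element Eb pattern (n=3): 0.12665727 : 0.37664271 : 0.37334277 : 0.12335725
Rubidium pattern (n=2): 0.52085089 : 0.40169822 : 0.07745089
Convolve the two distributions (both contribute in 2-u steps):
  M: 0.12665727×0.52085089 = 0.065970
  M+2: 0.12665727×0.40169822 + 0.37664271×0.52085089 = 0.247053
  M+4: 0.12665727×0.07745089 + 0.37664271×0.40169822 + 0.37334277×0.52085089 = 0.355562
  M+6: 0.37664271×0.07745089 + 0.37334277×0.40169822 + 0.12335725×0.52085089 = 0.243393
  M+8: 0.37334277×0.07745089 + 0.12335725×0.40169822 = 0.078468
  M+10: 0.12335725×0.07745089 = 0.009554
Scale to base peak (0.355562) = 100: 18.55 : 69.48 : 100.00 : 68.45 : 22.07 : 2.69

18.55 : 69.48 : 100.00 : 68.45 : 22.07 : 2.69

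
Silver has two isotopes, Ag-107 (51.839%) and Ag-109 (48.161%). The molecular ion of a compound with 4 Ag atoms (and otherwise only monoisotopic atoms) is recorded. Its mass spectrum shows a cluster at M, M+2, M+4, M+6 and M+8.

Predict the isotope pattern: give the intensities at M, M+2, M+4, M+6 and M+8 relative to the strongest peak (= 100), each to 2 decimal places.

19.31 : 71.76 : 100.00 : 61.94 : 14.39

Each Ag atom is independently Ag-107 (p = 0.51839) or Ag-109 (q = 0.48161); the cluster is the binomial expansion (p + q)^4.
P(M) = 0.51839^4 = 0.072215
P(M+2) = 4 × 0.51839^3 × 0.48161^1 = 0.268365
P(M+4) = 6 × 0.51839^2 × 0.48161^2 = 0.373986
P(M+6) = 4 × 0.51839^1 × 0.48161^3 = 0.231634
P(M+8) = 0.48161^4 = 0.053800
The M+4 peak is largest (0.373986); scaling to 100 gives 19.31 : 71.76 : 100.00 : 61.94 : 14.39.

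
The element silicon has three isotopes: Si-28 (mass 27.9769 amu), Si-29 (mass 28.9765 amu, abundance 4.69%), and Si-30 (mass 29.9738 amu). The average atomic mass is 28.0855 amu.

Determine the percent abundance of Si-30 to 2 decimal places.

3.09%

Let x and y be the fractions of Si-28 and Si-30. Then x + y = 1 − 0.0469 = 0.9531 and 27.9769x + 29.9738y = 28.0855 − 0.0469×28.9765 = 26.72650215.
Substituting: 27.9769x + 29.9738(0.9531 − x) = 26.72650215
(27.9769 − 29.9738)x = -1.84152663  ⇒  x = 0.92219, y = 0.03091
Si-28: 92.22%, Si-30: 3.09%.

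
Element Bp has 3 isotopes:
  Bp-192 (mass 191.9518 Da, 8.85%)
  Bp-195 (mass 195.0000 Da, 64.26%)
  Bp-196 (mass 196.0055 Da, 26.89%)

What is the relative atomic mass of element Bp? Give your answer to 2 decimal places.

195.00 Da

The abundance-weighted mean is 0.0885 × 191.9518 + 0.6426 × 195.0000 + 0.2689 × 196.0055
= 16.98773 + 125.30700 + 52.70588 = 195.00061 Da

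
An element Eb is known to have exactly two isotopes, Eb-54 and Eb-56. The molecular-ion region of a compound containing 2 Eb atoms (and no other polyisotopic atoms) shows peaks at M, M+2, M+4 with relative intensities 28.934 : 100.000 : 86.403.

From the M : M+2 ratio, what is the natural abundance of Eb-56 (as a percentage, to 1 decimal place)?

63.3%

If p is the fraction of Eb that is Eb-54, then I(M+2)/I(M) = [C(2,1)·p^1·(1−p)] / p^2 = 2·(1−p)/p = 100.000/28.934 = 3.4561
(1−p)/p = 3.4561/2 = 1.7281  ⇒  p = 1/(1 + 1.7281) = 0.3666
Eb-54: 36.7%, Eb-56: 63.3%.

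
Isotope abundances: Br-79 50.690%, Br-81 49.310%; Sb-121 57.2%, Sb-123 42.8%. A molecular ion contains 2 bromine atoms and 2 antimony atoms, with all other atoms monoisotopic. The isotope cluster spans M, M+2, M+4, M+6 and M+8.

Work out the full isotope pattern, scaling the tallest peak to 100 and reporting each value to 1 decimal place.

Bromine pattern (n=2): 0.25694761 : 0.49990478 : 0.24314761
Antimony pattern (n=2): 0.327184 : 0.489632 : 0.183184
Convolve the two distributions (both contribute in 2-u steps):
  M: 0.25694761×0.327184 = 0.084069
  M+2: 0.25694761×0.489632 + 0.49990478×0.327184 = 0.289371
  M+4: 0.25694761×0.183184 + 0.49990478×0.489632 + 0.24314761×0.327184 = 0.371392
  M+6: 0.49990478×0.183184 + 0.24314761×0.489632 = 0.210627
  M+8: 0.24314761×0.183184 = 0.044541
Scale to base peak (0.371392) = 100: 22.6 : 77.9 : 100.0 : 56.7 : 12.0

22.6 : 77.9 : 100.0 : 56.7 : 12.0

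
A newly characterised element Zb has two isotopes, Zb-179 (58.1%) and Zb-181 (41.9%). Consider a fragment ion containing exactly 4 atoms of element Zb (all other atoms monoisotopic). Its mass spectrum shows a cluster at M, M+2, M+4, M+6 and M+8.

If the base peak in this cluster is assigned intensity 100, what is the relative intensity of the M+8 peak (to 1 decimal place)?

8.7

Term probabilities: M 0.1139, M+2 0.3287, M+4 0.3556, M+6 0.1710, M+8 0.0308. Base peak = M+4.
P(M+4) = C(4,2) × 0.581^2 × 0.419^2 = 6 × 0.337561 × 0.175561 = 0.355575 (base)
P(M+8) = C(4,4) × 0.581^0 × 0.419^4 = 1 × 1.0000 × 0.03082166 = 0.030822
Relative intensity = 0.030822 / 0.355575 × 100 = 8.7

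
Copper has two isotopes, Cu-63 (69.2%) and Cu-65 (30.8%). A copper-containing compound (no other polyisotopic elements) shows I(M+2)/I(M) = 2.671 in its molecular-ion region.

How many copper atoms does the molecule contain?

For n independent Cu atoms, I(M+2)/I(M) = n · (abundance Cu-65) / (abundance Cu-63) = n · 0.308/0.692.
n = 2.671 × 0.692/0.308 = 6.00 ≈ 6

6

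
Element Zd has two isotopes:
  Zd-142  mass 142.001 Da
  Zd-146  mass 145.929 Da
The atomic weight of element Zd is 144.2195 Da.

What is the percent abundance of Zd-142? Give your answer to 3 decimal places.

With x = fraction of Zd-142 (so Zd-146 is 1 − x):
142.001·x + 145.929·(1 − x) = 144.2195
(142.001 − 145.929)·x = 144.2195 − 145.929
x = -1.7095 / -3.928 = 0.43521 → 43.521% Zd-142, 56.479% Zd-146.

43.521%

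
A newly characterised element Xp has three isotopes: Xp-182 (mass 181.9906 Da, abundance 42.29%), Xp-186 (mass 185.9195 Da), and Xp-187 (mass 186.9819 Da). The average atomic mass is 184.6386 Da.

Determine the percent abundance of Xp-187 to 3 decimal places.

35.828%

Let x and y be the fractions of Xp-186 and Xp-187. Then x + y = 1 − 0.4229 = 0.5771 and 185.9195x + 186.9819y = 184.6386 − 0.4229×181.9906 = 107.67477526.
Substituting: 185.9195x + 186.9819(0.5771 − x) = 107.67477526
(185.9195 − 186.9819)x = -0.23247923  ⇒  x = 0.21882, y = 0.35828
Xp-186: 21.882%, Xp-187: 35.828%.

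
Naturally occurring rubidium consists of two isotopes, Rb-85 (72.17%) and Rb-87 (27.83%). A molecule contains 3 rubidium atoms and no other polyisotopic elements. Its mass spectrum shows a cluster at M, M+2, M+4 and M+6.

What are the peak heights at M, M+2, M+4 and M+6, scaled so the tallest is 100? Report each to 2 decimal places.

Expanding (0.7217 + 0.2783)^3:
P(M) = 0.7217^3 = 0.375898
P(M+2) = 3 × 0.7217^2 × 0.2783^1 = 0.434858
P(M+4) = 3 × 0.7217^1 × 0.2783^2 = 0.167689
P(M+6) = 0.2783^3 = 0.021555
The M+2 peak is largest (0.434858); scaling to 100 gives 86.44 : 100.00 : 38.56 : 4.96.

86.44 : 100.00 : 38.56 : 4.96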